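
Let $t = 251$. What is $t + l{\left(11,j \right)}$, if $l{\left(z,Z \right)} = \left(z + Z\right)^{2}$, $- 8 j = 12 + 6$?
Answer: $\frac{5241}{16} \approx 327.56$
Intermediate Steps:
$j = - \frac{9}{4}$ ($j = - \frac{12 + 6}{8} = \left(- \frac{1}{8}\right) 18 = - \frac{9}{4} \approx -2.25$)
$l{\left(z,Z \right)} = \left(Z + z\right)^{2}$
$t + l{\left(11,j \right)} = 251 + \left(- \frac{9}{4} + 11\right)^{2} = 251 + \left(\frac{35}{4}\right)^{2} = 251 + \frac{1225}{16} = \frac{5241}{16}$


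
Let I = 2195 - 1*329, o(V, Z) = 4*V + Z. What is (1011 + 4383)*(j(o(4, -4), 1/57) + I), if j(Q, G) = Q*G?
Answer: 191260452/19 ≈ 1.0066e+7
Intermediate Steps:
o(V, Z) = Z + 4*V
j(Q, G) = G*Q
I = 1866 (I = 2195 - 329 = 1866)
(1011 + 4383)*(j(o(4, -4), 1/57) + I) = (1011 + 4383)*((-4 + 4*4)/57 + 1866) = 5394*((-4 + 16)/57 + 1866) = 5394*((1/57)*12 + 1866) = 5394*(4/19 + 1866) = 5394*(35458/19) = 191260452/19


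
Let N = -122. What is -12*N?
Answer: 1464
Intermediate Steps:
-12*N = -12*(-122) = 1464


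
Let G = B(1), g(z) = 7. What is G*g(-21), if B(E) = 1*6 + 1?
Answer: 49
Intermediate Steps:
B(E) = 7 (B(E) = 6 + 1 = 7)
G = 7
G*g(-21) = 7*7 = 49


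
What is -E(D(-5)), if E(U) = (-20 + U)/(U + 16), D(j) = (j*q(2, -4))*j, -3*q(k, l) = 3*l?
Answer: -20/29 ≈ -0.68966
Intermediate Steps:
q(k, l) = -l
D(j) = 4*j**2 (D(j) = (j*(-1*(-4)))*j = (j*4)*j = (4*j)*j = 4*j**2)
E(U) = (-20 + U)/(16 + U)
-E(D(-5)) = -(-20 + 4*(-5)**2)/(16 + 4*(-5)**2) = -(-20 + 4*25)/(16 + 4*25) = -(-20 + 100)/(16 + 100) = -80/116 = -1*20/29 = -20/29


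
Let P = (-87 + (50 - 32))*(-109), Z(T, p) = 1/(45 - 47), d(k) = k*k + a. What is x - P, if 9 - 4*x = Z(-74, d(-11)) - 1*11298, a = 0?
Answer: -37553/8 ≈ -4694.1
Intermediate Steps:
d(k) = k² (d(k) = k*k + 0 = k² + 0 = k²)
Z(T, p) = -½ (Z(T, p) = 1/(-2) = -½)
P = 7521 (P = (-87 + 18)*(-109) = -69*(-109) = 7521)
x = 22615/8 (x = 9/4 - (-½ - 1*11298)/4 = 9/4 - (-½ - 11298)/4 = 9/4 - ¼*(-22597/2) = 9/4 + 22597/8 = 22615/8 ≈ 2826.9)
x - P = 22615/8 - 1*7521 = 22615/8 - 7521 = -37553/8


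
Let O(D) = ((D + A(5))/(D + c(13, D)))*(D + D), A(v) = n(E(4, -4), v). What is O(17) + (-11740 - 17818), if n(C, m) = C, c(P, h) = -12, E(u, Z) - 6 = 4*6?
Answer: -146192/5 ≈ -29238.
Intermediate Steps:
E(u, Z) = 30 (E(u, Z) = 6 + 4*6 = 6 + 24 = 30)
A(v) = 30
O(D) = 2*D*(30 + D)/(-12 + D) (O(D) = ((D + 30)/(D - 12))*(D + D) = ((30 + D)/(-12 + D))*(2*D) = 2*D*(30 + D)/(-12 + D))
O(17) + (-11740 - 17818) = 2*17*(30 + 17)/(-12 + 17) + (-11740 - 17818) = 2*17*47/5 - 29558 = 2*17*(⅕)*47 - 29558 = 1598/5 - 29558 = -146192/5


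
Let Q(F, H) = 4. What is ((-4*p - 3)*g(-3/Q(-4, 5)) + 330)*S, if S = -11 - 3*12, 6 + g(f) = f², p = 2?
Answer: -293139/16 ≈ -18321.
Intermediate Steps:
g(f) = -6 + f²
S = -47 (S = -11 - 36 = -47)
((-4*p - 3)*g(-3/Q(-4, 5)) + 330)*S = ((-4*2 - 3)*(-6 + (-3/4)²) + 330)*(-47) = ((-8 - 3)*(-6 + (-3*¼)²) + 330)*(-47) = (-11*(-6 + (-¾)²) + 330)*(-47) = (-11*(-6 + 9/16) + 330)*(-47) = (-11*(-87/16) + 330)*(-47) = (957/16 + 330)*(-47) = (6237/16)*(-47) = -293139/16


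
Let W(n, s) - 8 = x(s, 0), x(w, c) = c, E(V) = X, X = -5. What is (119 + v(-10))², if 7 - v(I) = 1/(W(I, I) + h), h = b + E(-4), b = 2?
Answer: 395641/25 ≈ 15826.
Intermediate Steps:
E(V) = -5
W(n, s) = 8 (W(n, s) = 8 + 0 = 8)
h = -3 (h = 2 - 5 = -3)
v(I) = 34/5 (v(I) = 7 - 1/(8 - 3) = 7 - 1/5 = 7 - 1*⅕ = 7 - ⅕ = 34/5)
(119 + v(-10))² = (119 + 34/5)² = (629/5)² = 395641/25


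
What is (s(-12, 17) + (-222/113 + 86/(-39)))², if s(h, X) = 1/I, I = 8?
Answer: 20335045201/1242985536 ≈ 16.360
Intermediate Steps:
s(h, X) = ⅛ (s(h, X) = 1/8 = ⅛)
(s(-12, 17) + (-222/113 + 86/(-39)))² = (⅛ + (-222/113 + 86/(-39)))² = (⅛ + (-222*1/113 + 86*(-1/39)))² = (⅛ + (-222/113 - 86/39))² = (⅛ - 18376/4407)² = (-142601/35256)² = 20335045201/1242985536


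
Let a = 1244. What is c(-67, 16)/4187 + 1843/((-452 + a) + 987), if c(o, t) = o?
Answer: 7597448/7448673 ≈ 1.0200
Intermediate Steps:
c(-67, 16)/4187 + 1843/((-452 + a) + 987) = -67/4187 + 1843/((-452 + 1244) + 987) = -67*1/4187 + 1843/(792 + 987) = -67/4187 + 1843/1779 = 7597448/7448673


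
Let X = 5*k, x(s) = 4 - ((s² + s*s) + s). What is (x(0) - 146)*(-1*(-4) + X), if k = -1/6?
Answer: -1349/3 ≈ -449.67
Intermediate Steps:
k = -⅙ (k = -1*⅙ = -⅙ ≈ -0.16667)
x(s) = 4 - s - 2*s² (x(s) = 4 - ((s² + s²) + s) = 4 - (2*s² + s) = 4 - (s + 2*s²) = 4 + (-s - 2*s²) = 4 - s - 2*s²)
X = -⅚ (X = 5*(-⅙) = -⅚ ≈ -0.83333)
(x(0) - 146)*(-1*(-4) + X) = ((4 - 1*0 - 2*0²) - 146)*(-1*(-4) - ⅚) = ((4 + 0 - 2*0) - 146)*(4 - ⅚) = ((4 + 0 + 0) - 146)*(19/6) = (4 - 146)*(19/6) = -142*19/6 = -1349/3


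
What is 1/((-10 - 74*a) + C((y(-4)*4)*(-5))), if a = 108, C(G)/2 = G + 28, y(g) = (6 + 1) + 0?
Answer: -1/8226 ≈ -0.00012157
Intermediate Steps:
y(g) = 7 (y(g) = 7 + 0 = 7)
C(G) = 56 + 2*G (C(G) = 2*(G + 28) = 2*(28 + G) = 56 + 2*G)
1/((-10 - 74*a) + C((y(-4)*4)*(-5))) = 1/((-10 - 74*108) + (56 + 2*((7*4)*(-5)))) = 1/((-10 - 7992) + (56 + 2*(28*(-5)))) = 1/(-8002 + (56 + 2*(-140))) = 1/(-8002 + (56 - 280)) = 1/(-8002 - 224) = 1/(-8226) = -1/8226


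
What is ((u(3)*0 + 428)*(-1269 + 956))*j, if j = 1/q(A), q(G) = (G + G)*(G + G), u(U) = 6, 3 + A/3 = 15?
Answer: -33491/1296 ≈ -25.842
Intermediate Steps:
A = 36 (A = -9 + 3*15 = -9 + 45 = 36)
q(G) = 4*G**2 (q(G) = (2*G)*(2*G) = 4*G**2)
j = 1/5184 (j = 1/(4*36**2) = 1/(4*1296) = 1/5184 ≈ 0.00019290)
((u(3)*0 + 428)*(-1269 + 956))*j = ((6*0 + 428)*(-1269 + 956))*(1/5184) = ((0 + 428)*(-313))*(1/5184) = (428*(-313))*(1/5184) = -133964*1/5184 = -33491/1296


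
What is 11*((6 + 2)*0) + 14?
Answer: 14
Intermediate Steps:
11*((6 + 2)*0) + 14 = 11*(8*0) + 14 = 11*0 + 14 = 0 + 14 = 14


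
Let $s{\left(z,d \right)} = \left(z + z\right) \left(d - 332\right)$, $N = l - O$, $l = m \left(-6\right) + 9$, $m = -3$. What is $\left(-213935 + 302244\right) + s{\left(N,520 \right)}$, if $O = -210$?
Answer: $177421$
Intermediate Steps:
$l = 27$ ($l = \left(-3\right) \left(-6\right) + 9 = 18 + 9 = 27$)
$N = 237$ ($N = 27 - -210 = 27 + 210 = 237$)
$s{\left(z,d \right)} = 2 z \left(-332 + d\right)$
$\left(-213935 + 302244\right) + s{\left(N,520 \right)} = \left(-213935 + 302244\right) + 2 \cdot 237 \left(-332 + 520\right) = 88309 + 2 \cdot 237 \cdot 188 = 88309 + 89112 = 177421$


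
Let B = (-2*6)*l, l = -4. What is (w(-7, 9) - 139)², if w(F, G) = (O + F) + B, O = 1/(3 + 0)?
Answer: 85849/9 ≈ 9538.8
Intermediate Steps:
B = 48 (B = -2*6*(-4) = -12*(-4) = 48)
O = ⅓ (O = 1/3 = ⅓ ≈ 0.33333)
w(F, G) = 145/3 + F (w(F, G) = (⅓ + F) + 48 = 145/3 + F)
(w(-7, 9) - 139)² = ((145/3 - 7) - 139)² = (124/3 - 139)² = (-293/3)² = 85849/9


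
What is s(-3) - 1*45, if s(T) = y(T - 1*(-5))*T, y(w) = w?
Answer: -51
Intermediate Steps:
s(T) = T*(5 + T) (s(T) = (T - 1*(-5))*T = (T + 5)*T = (5 + T)*T = T*(5 + T))
s(-3) - 1*45 = -3*(5 - 3) - 1*45 = -3*2 - 45 = -6 - 45 = -51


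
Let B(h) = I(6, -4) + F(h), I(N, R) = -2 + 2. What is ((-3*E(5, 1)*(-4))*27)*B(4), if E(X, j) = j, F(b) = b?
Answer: 1296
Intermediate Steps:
I(N, R) = 0
B(h) = h (B(h) = 0 + h = h)
((-3*E(5, 1)*(-4))*27)*B(4) = ((-3*1*(-4))*27)*4 = (-3*(-4)*27)*4 = (12*27)*4 = 324*4 = 1296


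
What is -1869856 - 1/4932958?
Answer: -9223921114049/4932958 ≈ -1.8699e+6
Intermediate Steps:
-1869856 - 1/4932958 = -9223921114049/4932958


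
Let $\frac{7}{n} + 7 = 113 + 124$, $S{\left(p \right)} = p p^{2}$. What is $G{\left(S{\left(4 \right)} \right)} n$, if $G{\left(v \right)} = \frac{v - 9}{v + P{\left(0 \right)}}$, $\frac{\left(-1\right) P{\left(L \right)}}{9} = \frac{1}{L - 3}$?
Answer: $\frac{77}{3082} \approx 0.024984$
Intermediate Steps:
$P{\left(L \right)} = - \frac{9}{-3 + L}$ ($P{\left(L \right)} = - \frac{9}{L - 3} = - \frac{9}{-3 + L}$)
$S{\left(p \right)} = p^{3}$
$n = \frac{7}{230}$ ($n = \frac{7}{-7 + \left(113 + 124\right)} = \frac{7}{-7 + 237} = \frac{7}{230} \approx 0.030435$)
$G{\left(v \right)} = \frac{-9 + v}{3 + v}$ ($G{\left(v \right)} = \frac{v - 9}{v - \frac{9}{-3 + 0}} = \frac{-9 + v}{v - \frac{9}{-3}} = \frac{-9 + v}{v - -3} = \frac{-9 + v}{v + 3} = \frac{-9 + v}{3 + v}$)
$G{\left(S{\left(4 \right)} \right)} n = \frac{-9 + 4^{3}}{3 + 4^{3}} \cdot \frac{7}{230} = \frac{-9 + 64}{3 + 64} \cdot \frac{7}{230} = \frac{1}{67} \cdot 55 \cdot \frac{7}{230} = \frac{55}{67} \cdot \frac{7}{230} = \frac{77}{3082}$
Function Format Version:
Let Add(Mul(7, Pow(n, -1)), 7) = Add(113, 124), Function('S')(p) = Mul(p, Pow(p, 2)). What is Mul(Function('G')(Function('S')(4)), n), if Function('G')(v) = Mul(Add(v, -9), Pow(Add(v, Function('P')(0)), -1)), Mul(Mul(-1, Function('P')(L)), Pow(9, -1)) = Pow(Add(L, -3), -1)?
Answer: Rational(77, 3082) ≈ 0.024984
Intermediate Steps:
Function('P')(L) = Mul(-9, Pow(Add(-3, L), -1)) (Function('P')(L) = Mul(-9, Pow(Add(L, -3), -1)) = Mul(-9, Pow(Add(-3, L), -1)))
Function('S')(p) = Pow(p, 3)
n = Rational(7, 230) (n = Mul(7, Pow(Add(-7, Add(113, 124)), -1)) = Mul(7, Pow(Add(-7, 237), -1)) = Mul(7, Pow(230, -1)) = Mul(7, Rational(1, 230)) = Rational(7, 230) ≈ 0.030435)
Function('G')(v) = Mul(Pow(Add(3, v), -1), Add(-9, v)) (Function('G')(v) = Mul(Add(v, -9), Pow(Add(v, Mul(-9, Pow(Add(-3, 0), -1))), -1)) = Mul(Add(-9, v), Pow(Add(v, Mul(-9, Pow(-3, -1))), -1)) = Mul(Add(-9, v), Pow(Add(v, Mul(-9, Rational(-1, 3))), -1)) = Mul(Add(-9, v), Pow(Add(v, 3), -1)) = Mul(Add(-9, v), Pow(Add(3, v), -1)) = Mul(Pow(Add(3, v), -1), Add(-9, v)))
Mul(Function('G')(Function('S')(4)), n) = Mul(Mul(Pow(Add(3, Pow(4, 3)), -1), Add(-9, Pow(4, 3))), Rational(7, 230)) = Mul(Mul(Pow(Add(3, 64), -1), Add(-9, 64)), Rational(7, 230)) = Mul(Mul(Pow(67, -1), 55), Rational(7, 230)) = Mul(Mul(Rational(1, 67), 55), Rational(7, 230)) = Mul(Rational(55, 67), Rational(7, 230)) = Rational(77, 3082)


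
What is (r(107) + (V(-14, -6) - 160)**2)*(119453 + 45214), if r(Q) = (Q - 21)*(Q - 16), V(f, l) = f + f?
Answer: 7108674390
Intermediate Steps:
V(f, l) = 2*f
r(Q) = (-21 + Q)*(-16 + Q)
(r(107) + (V(-14, -6) - 160)**2)*(119453 + 45214) = ((336 + 107**2 - 37*107) + (2*(-14) - 160)**2)*(119453 + 45214) = ((336 + 11449 - 3959) + (-28 - 160)**2)*164667 = (7826 + (-188)**2)*164667 = (7826 + 35344)*164667 = 43170*164667 = 7108674390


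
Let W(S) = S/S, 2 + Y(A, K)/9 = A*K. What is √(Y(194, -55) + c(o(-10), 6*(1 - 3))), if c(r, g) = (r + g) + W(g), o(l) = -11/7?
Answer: 2*I*√1176742/7 ≈ 309.94*I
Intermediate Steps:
Y(A, K) = -18 + 9*A*K (Y(A, K) = -18 + 9*(A*K) = -18 + 9*A*K)
W(S) = 1
o(l) = -11/7 (o(l) = -11*⅐ = -11/7)
c(r, g) = 1 + g + r (c(r, g) = (r + g) + 1 = (g + r) + 1 = 1 + g + r)
√(Y(194, -55) + c(o(-10), 6*(1 - 3))) = √((-18 + 9*194*(-55)) + (1 + 6*(1 - 3) - 11/7)) = √((-18 - 96030) + (1 + 6*(-2) - 11/7)) = √(-96048 + (1 - 12 - 11/7)) = √(-96048 - 88/7) = √(-672424/7) = 2*I*√1176742/7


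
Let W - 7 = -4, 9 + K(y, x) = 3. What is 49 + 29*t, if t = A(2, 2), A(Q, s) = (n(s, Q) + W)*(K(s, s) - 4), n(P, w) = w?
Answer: -1401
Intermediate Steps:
K(y, x) = -6 (K(y, x) = -9 + 3 = -6)
W = 3 (W = 7 - 4 = 3)
A(Q, s) = -30 - 10*Q (A(Q, s) = (Q + 3)*(-6 - 4) = (3 + Q)*(-10) = -30 - 10*Q)
t = -50 (t = -30 - 10*2 = -30 - 20 = -50)
49 + 29*t = 49 + 29*(-50) = 49 - 1450 = -1401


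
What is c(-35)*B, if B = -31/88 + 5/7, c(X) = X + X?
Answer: -1115/44 ≈ -25.341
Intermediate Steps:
c(X) = 2*X
B = 223/616 (B = -31*1/88 + 5*(⅐) = -31/88 + 5/7 = 223/616 ≈ 0.36201)
c(-35)*B = (2*(-35))*(223/616) = -70*223/616 = -1115/44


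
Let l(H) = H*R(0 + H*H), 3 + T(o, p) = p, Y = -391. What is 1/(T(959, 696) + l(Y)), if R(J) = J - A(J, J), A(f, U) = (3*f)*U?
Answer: 1/27416000213075 ≈ 3.6475e-14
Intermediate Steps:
A(f, U) = 3*U*f
R(J) = J - 3*J² (R(J) = J - 3*J*J = J - 3*J²)
T(o, p) = -3 + p
l(H) = H³*(1 - 3*H²) (l(H) = H*((0 + H*H)*(1 - 3*(0 + H*H))) = H*((0 + H²)*(1 - 3*(0 + H²))) = H*(H²*(1 - 3*H²)) = H³*(1 - 3*H²))
1/(T(959, 696) + l(Y)) = 1/((-3 + 696) + ((-391)³ - 3*(-391)⁵)) = 1/(693 + (-59776471 - 3*(-9138686662951))) = 1/(693 + (-59776471 + 27416059988853)) = 1/(693 + 27416000212382) = 1/27416000213075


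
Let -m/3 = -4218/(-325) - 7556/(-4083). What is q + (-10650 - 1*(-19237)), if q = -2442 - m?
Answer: 2737764919/442325 ≈ 6189.5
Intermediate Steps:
m = -19677794/442325 (m = -3*(-4218/(-325) - 7556/(-4083)) = -3*(-4218*(-1/325) - 7556*(-1/4083)) = -3*(4218/325 + 7556/4083) = -3*19677794/1326975 = -19677794/442325 ≈ -44.487)
q = -1060479856/442325 (q = -2442 - 1*(-19677794/442325) = -2442 + 19677794/442325 = -1060479856/442325 ≈ -2397.5)
q + (-10650 - 1*(-19237)) = -1060479856/442325 + (-10650 - 1*(-19237)) = -1060479856/442325 + (-10650 + 19237) = -1060479856/442325 + 8587 = 2737764919/442325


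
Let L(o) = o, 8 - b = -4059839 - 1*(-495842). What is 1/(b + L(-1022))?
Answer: 1/3562983 ≈ 2.8066e-7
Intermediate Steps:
b = 3564005 (b = 8 - (-4059839 - 1*(-495842)) = 8 - (-4059839 + 495842) = 8 - 1*(-3563997) = 8 + 3563997 = 3564005)
1/(b + L(-1022)) = 1/(3564005 - 1022) = 1/3562983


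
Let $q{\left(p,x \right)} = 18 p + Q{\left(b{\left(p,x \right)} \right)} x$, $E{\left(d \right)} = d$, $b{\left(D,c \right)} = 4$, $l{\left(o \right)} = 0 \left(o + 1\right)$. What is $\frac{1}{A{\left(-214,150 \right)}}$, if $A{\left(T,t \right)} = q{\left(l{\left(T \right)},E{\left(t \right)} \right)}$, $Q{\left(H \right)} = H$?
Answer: $\frac{1}{600} \approx 0.0016667$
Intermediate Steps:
$l{\left(o \right)} = 0$ ($l{\left(o \right)} = 0 \left(1 + o\right) = 0$)
$q{\left(p,x \right)} = 4 x + 18 p$ ($q{\left(p,x \right)} = 18 p + 4 x = 4 x + 18 p$)
$A{\left(T,t \right)} = 4 t$ ($A{\left(T,t \right)} = 4 t + 18 \cdot 0 = 4 t + 0 = 4 t$)
$\frac{1}{A{\left(-214,150 \right)}} = \frac{1}{4 \cdot 150} = \frac{1}{600}$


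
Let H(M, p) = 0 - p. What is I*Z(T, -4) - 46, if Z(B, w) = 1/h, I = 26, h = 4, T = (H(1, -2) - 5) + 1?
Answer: -79/2 ≈ -39.500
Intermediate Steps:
H(M, p) = -p
T = -2 (T = (-1*(-2) - 5) + 1 = (2 - 5) + 1 = -3 + 1 = -2)
Z(B, w) = ¼ (Z(B, w) = 1/4 = ¼)
I*Z(T, -4) - 46 = 26*(¼) - 46 = 13/2 - 46 = -79/2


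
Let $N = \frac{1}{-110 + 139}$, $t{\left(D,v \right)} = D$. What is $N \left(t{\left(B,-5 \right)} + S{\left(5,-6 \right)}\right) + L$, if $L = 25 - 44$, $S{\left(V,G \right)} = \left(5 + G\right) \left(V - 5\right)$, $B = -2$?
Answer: $- \frac{553}{29} \approx -19.069$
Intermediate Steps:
$S{\left(V,G \right)} = \left(-5 + V\right) \left(5 + G\right)$ ($S{\left(V,G \right)} = \left(5 + G\right) \left(-5 + V\right) = \left(-5 + V\right) \left(5 + G\right)$)
$L = -19$
$N = \frac{1}{29} \approx 0.034483$
$N \left(t{\left(B,-5 \right)} + S{\left(5,-6 \right)}\right) + L = \frac{-2 - 0}{29} - 19 = \frac{-2 + \left(-25 + 30 + 25 - 30\right)}{29} - 19 = \frac{-2 + 0}{29} - 19 = \frac{1}{29} \left(-2\right) - 19 = - \frac{2}{29} - 19 = - \frac{553}{29}$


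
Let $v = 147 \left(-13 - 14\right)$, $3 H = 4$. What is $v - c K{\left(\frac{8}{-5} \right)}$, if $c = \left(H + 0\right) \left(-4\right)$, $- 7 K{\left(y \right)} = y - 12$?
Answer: $- \frac{415657}{105} \approx -3958.6$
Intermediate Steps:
$H = \frac{4}{3}$ ($H = \frac{1}{3} \cdot 4 = \frac{4}{3} \approx 1.3333$)
$K{\left(y \right)} = \frac{12}{7} - \frac{y}{7}$ ($K{\left(y \right)} = - \frac{y - 12}{7} = - \frac{-12 + y}{7} = \frac{12}{7} - \frac{y}{7}$)
$c = - \frac{16}{3}$ ($c = \left(\frac{4}{3} + 0\right) \left(-4\right) = \frac{4}{3} \left(-4\right) = - \frac{16}{3} \approx -5.3333$)
$v = -3969$ ($v = 147 \left(-13 - 14\right) = 147 \left(-27\right) = -3969$)
$v - c K{\left(\frac{8}{-5} \right)} = -3969 - - \frac{16 \left(\frac{12}{7} - \frac{8 \frac{1}{-5}}{7}\right)}{3} = -3969 - - \frac{16 \left(\frac{12}{7} - \frac{8 \left(- \frac{1}{5}\right)}{7}\right)}{3} = -3969 - - \frac{16 \left(\frac{12}{7} - - \frac{8}{35}\right)}{3} = -3969 - - \frac{16 \left(\frac{12}{7} + \frac{8}{35}\right)}{3} = -3969 - \left(- \frac{16}{3}\right) \frac{68}{35} = -3969 - - \frac{1088}{105} = -3969 + \frac{1088}{105} = - \frac{415657}{105}$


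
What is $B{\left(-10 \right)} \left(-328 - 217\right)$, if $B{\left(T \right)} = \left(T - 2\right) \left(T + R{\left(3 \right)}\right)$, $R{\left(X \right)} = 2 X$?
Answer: $-26160$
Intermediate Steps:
$B{\left(T \right)} = \left(-2 + T\right) \left(6 + T\right)$ ($B{\left(T \right)} = \left(T - 2\right) \left(T + 2 \cdot 3\right) = \left(-2 + T\right) \left(T + 6\right) = \left(-2 + T\right) \left(6 + T\right)$)
$B{\left(-10 \right)} \left(-328 - 217\right) = \left(-12 + \left(-10\right)^{2} + 4 \left(-10\right)\right) \left(-328 - 217\right) = \left(-12 + 100 - 40\right) \left(-545\right) = 48 \left(-545\right) = -26160$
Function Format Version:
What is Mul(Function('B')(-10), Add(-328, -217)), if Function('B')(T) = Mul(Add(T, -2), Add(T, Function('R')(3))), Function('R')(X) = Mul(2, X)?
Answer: -26160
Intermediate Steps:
Function('B')(T) = Mul(Add(-2, T), Add(6, T)) (Function('B')(T) = Mul(Add(T, -2), Add(T, Mul(2, 3))) = Mul(Add(-2, T), Add(T, 6)) = Mul(Add(-2, T), Add(6, T)))
Mul(Function('B')(-10), Add(-328, -217)) = Mul(Add(-12, Pow(-10, 2), Mul(4, -10)), Add(-328, -217)) = Mul(Add(-12, 100, -40), -545) = Mul(48, -545) = -26160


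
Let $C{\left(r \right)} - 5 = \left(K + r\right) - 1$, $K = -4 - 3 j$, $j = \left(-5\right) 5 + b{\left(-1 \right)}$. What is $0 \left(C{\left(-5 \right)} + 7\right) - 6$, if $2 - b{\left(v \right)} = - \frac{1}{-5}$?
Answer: $-6$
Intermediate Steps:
$b{\left(v \right)} = \frac{9}{5}$ ($b{\left(v \right)} = 2 - - \frac{1}{-5} = 2 - \left(-1\right) \left(- \frac{1}{5}\right) = 2 - \frac{1}{5} = \frac{9}{5}$)
$j = - \frac{116}{5}$ ($j = \left(-5\right) 5 + \frac{9}{5} = -25 + \frac{9}{5} = - \frac{116}{5} \approx -23.2$)
$K = \frac{328}{5}$ ($K = -4 - - \frac{348}{5} = -4 + \frac{348}{5} = \frac{328}{5} \approx 65.6$)
$C{\left(r \right)} = \frac{348}{5} + r$ ($C{\left(r \right)} = 5 + \left(\left(\frac{328}{5} + r\right) - 1\right) = 5 + \left(\frac{323}{5} + r\right) = \frac{348}{5} + r$)
$0 \left(C{\left(-5 \right)} + 7\right) - 6 = 0 \left(\left(\frac{348}{5} - 5\right) + 7\right) - 6 = 0 \left(\frac{323}{5} + 7\right) - 6 = 0 \cdot \frac{358}{5} - 6 = 0 - 6 = -6$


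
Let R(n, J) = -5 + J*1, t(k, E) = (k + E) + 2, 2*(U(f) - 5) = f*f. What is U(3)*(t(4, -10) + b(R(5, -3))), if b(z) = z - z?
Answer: -38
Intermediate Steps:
U(f) = 5 + f²/2 (U(f) = 5 + (f*f)/2 = 5 + f²/2)
t(k, E) = 2 + E + k (t(k, E) = (E + k) + 2 = 2 + E + k)
R(n, J) = -5 + J
b(z) = 0
U(3)*(t(4, -10) + b(R(5, -3))) = (5 + (½)*3²)*((2 - 10 + 4) + 0) = (5 + (½)*9)*(-4 + 0) = (5 + 9/2)*(-4) = (19/2)*(-4) = -38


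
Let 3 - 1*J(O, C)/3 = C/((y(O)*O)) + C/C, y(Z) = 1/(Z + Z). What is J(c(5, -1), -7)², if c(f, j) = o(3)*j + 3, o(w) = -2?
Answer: 2304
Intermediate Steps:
y(Z) = 1/(2*Z)
c(f, j) = 3 - 2*j (c(f, j) = -2*j + 3 = 3 - 2*j)
J(O, C) = 6 - 6*C (J(O, C) = 9 - 3*(C/(((1/(2*O))*O)) + C/C) = 9 - 3*(C/(½) + 1) = 9 - 3*(C*2 + 1) = 9 - 3*(2*C + 1) = 9 - 3*(1 + 2*C) = 9 + (-3 - 6*C) = 6 - 6*C)
J(c(5, -1), -7)² = (6 - 6*(-7))² = (6 + 42)² = 48² = 2304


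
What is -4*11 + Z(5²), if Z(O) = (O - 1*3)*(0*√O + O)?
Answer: 506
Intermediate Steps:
Z(O) = O*(-3 + O) (Z(O) = (O - 3)*(0 + O) = (-3 + O)*O = O*(-3 + O))
-4*11 + Z(5²) = -4*11 + 5²*(-3 + 5²) = -44 + 25*(-3 + 25) = -44 + 25*22 = -44 + 550 = 506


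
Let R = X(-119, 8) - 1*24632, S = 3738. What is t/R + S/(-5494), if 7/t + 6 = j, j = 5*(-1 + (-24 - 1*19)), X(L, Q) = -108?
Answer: -10450008331/15359136280 ≈ -0.68038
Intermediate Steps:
j = -220 (j = 5*(-1 + (-24 - 19)) = 5*(-1 - 43) = 5*(-44) = -220)
t = -7/226 (t = 7/(-6 - 220) = 7/(-226) = 7*(-1/226) = -7/226 ≈ -0.030973)
R = -24740 (R = -108 - 1*24632 = -108 - 24632 = -24740)
t/R + S/(-5494) = -7/226/(-24740) + 3738/(-5494) = -7/226*(-1/24740) + 3738*(-1/5494) = 7/5591240 - 1869/2747 = -10450008331/15359136280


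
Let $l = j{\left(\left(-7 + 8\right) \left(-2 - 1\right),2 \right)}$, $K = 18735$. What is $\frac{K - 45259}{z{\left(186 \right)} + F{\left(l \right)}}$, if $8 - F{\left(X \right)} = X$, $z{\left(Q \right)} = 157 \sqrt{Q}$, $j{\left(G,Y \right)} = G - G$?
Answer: $\frac{106096}{2292325} - \frac{2082134 \sqrt{186}}{2292325} \approx -12.341$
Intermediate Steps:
$j{\left(G,Y \right)} = 0$
$l = 0$
$F{\left(X \right)} = 8 - X$
$\frac{K - 45259}{z{\left(186 \right)} + F{\left(l \right)}} = \frac{18735 - 45259}{157 \sqrt{186} + \left(8 - 0\right)} = - \frac{26524}{157 \sqrt{186} + \left(8 + 0\right)} = - \frac{26524}{157 \sqrt{186} + 8} = - \frac{26524}{8 + 157 \sqrt{186}}$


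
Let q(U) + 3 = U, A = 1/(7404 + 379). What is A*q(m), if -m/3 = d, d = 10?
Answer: -33/7783 ≈ -0.0042400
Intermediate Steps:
A = 1/7783 ≈ 0.00012849
m = -30 (m = -3*10 = -30)
q(U) = -3 + U
A*q(m) = (-3 - 30)/7783 = (1/7783)*(-33) = -33/7783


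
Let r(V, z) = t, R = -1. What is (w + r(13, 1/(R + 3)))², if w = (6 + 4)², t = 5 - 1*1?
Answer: 10816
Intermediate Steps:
t = 4 (t = 5 - 1 = 4)
r(V, z) = 4
w = 100 (w = 10² = 100)
(w + r(13, 1/(R + 3)))² = (100 + 4)² = 104² = 10816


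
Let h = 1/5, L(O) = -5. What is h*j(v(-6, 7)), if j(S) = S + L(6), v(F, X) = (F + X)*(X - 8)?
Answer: -6/5 ≈ -1.2000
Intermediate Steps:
v(F, X) = (-8 + X)*(F + X) (v(F, X) = (F + X)*(-8 + X) = (-8 + X)*(F + X))
h = 1/5 ≈ 0.20000
j(S) = -5 + S (j(S) = S - 5 = -5 + S)
h*j(v(-6, 7)) = (-5 + (7**2 - 8*(-6) - 8*7 - 6*7))/5 = (-5 + (49 + 48 - 56 - 42))/5 = (-5 - 1)/5 = (1/5)*(-6) = -6/5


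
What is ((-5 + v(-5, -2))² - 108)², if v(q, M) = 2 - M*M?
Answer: 3481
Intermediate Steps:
v(q, M) = 2 - M²
((-5 + v(-5, -2))² - 108)² = ((-5 + (2 - 1*(-2)²))² - 108)² = ((-5 + (2 - 1*4))² - 108)² = ((-5 + (2 - 4))² - 108)² = ((-5 - 2)² - 108)² = ((-7)² - 108)² = (49 - 108)² = (-59)² = 3481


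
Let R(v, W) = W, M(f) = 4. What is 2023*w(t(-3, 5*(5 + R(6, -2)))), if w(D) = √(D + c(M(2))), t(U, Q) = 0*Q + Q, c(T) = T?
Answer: 2023*√19 ≈ 8818.0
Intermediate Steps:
t(U, Q) = Q (t(U, Q) = 0 + Q = Q)
w(D) = √(4 + D) (w(D) = √(D + 4) = √(4 + D))
2023*w(t(-3, 5*(5 + R(6, -2)))) = 2023*√(4 + 5*(5 - 2)) = 2023*√(4 + 5*3) = 2023*√(4 + 15) = 2023*√19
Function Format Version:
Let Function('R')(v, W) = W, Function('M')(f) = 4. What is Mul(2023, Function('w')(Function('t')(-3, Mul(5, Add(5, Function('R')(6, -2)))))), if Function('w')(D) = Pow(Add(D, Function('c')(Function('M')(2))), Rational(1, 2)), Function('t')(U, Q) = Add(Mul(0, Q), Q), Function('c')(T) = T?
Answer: Mul(2023, Pow(19, Rational(1, 2))) ≈ 8818.0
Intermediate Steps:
Function('t')(U, Q) = Q (Function('t')(U, Q) = Add(0, Q) = Q)
Function('w')(D) = Pow(Add(4, D), Rational(1, 2)) (Function('w')(D) = Pow(Add(D, 4), Rational(1, 2)) = Pow(Add(4, D), Rational(1, 2)))
Mul(2023, Function('w')(Function('t')(-3, Mul(5, Add(5, Function('R')(6, -2)))))) = Mul(2023, Pow(Add(4, Mul(5, Add(5, -2))), Rational(1, 2))) = Mul(2023, Pow(Add(4, Mul(5, 3)), Rational(1, 2))) = Mul(2023, Pow(Add(4, 15), Rational(1, 2))) = Mul(2023, Pow(19, Rational(1, 2)))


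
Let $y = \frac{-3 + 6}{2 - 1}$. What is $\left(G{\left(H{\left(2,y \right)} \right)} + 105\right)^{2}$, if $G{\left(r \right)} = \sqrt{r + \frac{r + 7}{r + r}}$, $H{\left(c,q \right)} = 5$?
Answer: $\frac{\left(525 + \sqrt{155}\right)^{2}}{25} \approx 11554.0$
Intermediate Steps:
$y = 3$ ($y = \frac{3}{1} = 3 \cdot 1 = 3$)
$G{\left(r \right)} = \sqrt{r + \frac{7 + r}{2 r}}$
$\left(G{\left(H{\left(2,y \right)} \right)} + 105\right)^{2} = \left(\frac{\sqrt{2 + 4 \cdot 5 + \frac{14}{5}}}{2} + 105\right)^{2} = \left(\frac{\sqrt{2 + 20 + 14 \cdot \frac{1}{5}}}{2} + 105\right)^{2} = \left(\frac{\sqrt{2 + 20 + \frac{14}{5}}}{2} + 105\right)^{2} = \left(\frac{\sqrt{\frac{124}{5}}}{2} + 105\right)^{2} = \left(\frac{\frac{2}{5} \sqrt{155}}{2} + 105\right)^{2} = \left(\frac{\sqrt{155}}{5} + 105\right)^{2} = \left(105 + \frac{\sqrt{155}}{5}\right)^{2}$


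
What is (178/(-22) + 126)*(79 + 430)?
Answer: 660173/11 ≈ 60016.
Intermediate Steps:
(178/(-22) + 126)*(79 + 430) = (178*(-1/22) + 126)*509 = (-89/11 + 126)*509 = (1297/11)*509 = 660173/11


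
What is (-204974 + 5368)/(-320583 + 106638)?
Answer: 199606/213945 ≈ 0.93298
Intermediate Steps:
(-204974 + 5368)/(-320583 + 106638) = -199606/(-213945) = -199606*(-1/213945) = 199606/213945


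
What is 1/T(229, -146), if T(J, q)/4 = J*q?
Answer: -1/133736 ≈ -7.4774e-6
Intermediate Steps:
T(J, q) = 4*J*q (T(J, q) = 4*(J*q) = 4*J*q)
1/T(229, -146) = 1/(4*229*(-146)) = 1/(-133736) = -1/133736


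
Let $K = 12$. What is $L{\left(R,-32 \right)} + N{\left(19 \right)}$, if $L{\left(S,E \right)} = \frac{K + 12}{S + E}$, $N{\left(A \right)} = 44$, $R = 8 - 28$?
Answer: $\frac{566}{13} \approx 43.538$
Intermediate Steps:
$R = -20$ ($R = 8 - 28 = -20$)
$L{\left(S,E \right)} = \frac{24}{E + S}$ ($L{\left(S,E \right)} = \frac{12 + 12}{S + E} = \frac{24}{E + S}$)
$L{\left(R,-32 \right)} + N{\left(19 \right)} = \frac{24}{-32 - 20} + 44 = \frac{24}{-52} + 44 = 24 \left(- \frac{1}{52}\right) + 44 = - \frac{6}{13} + 44 = \frac{566}{13}$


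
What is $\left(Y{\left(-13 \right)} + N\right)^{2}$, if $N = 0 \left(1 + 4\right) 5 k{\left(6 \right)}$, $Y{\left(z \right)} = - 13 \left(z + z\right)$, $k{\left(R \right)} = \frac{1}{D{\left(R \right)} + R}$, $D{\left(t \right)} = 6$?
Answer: $114244$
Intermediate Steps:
$k{\left(R \right)} = \frac{1}{6 + R}$
$Y{\left(z \right)} = - 26 z$ ($Y{\left(z \right)} = - 13 \cdot 2 z = - 26 z$)
$N = 0$ ($N = \frac{0 \left(1 + 4\right) 5}{6 + 6} = \frac{0 \cdot 5 \cdot 5}{12} = 0 \cdot 5 \cdot \frac{1}{12} = 0 \cdot \frac{1}{12} = 0$)
$\left(Y{\left(-13 \right)} + N\right)^{2} = \left(\left(-26\right) \left(-13\right) + 0\right)^{2} = \left(338 + 0\right)^{2} = 338^{2} = 114244$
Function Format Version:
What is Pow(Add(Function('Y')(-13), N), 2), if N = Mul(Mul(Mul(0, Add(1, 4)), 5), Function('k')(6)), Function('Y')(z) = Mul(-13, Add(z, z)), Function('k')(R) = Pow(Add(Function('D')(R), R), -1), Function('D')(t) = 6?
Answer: 114244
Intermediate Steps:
Function('k')(R) = Pow(Add(6, R), -1)
Function('Y')(z) = Mul(-26, z) (Function('Y')(z) = Mul(-13, Mul(2, z)) = Mul(-26, z))
N = 0 (N = Mul(Mul(Mul(0, Add(1, 4)), 5), Pow(Add(6, 6), -1)) = Mul(Mul(Mul(0, 5), 5), Pow(12, -1)) = Mul(Mul(0, 5), Rational(1, 12)) = Mul(0, Rational(1, 12)) = 0)
Pow(Add(Function('Y')(-13), N), 2) = Pow(Add(Mul(-26, -13), 0), 2) = Pow(Add(338, 0), 2) = Pow(338, 2) = 114244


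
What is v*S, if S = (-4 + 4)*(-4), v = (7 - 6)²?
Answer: 0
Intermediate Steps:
v = 1 (v = 1² = 1)
S = 0 (S = 0*(-4) = 0)
v*S = 1*0 = 0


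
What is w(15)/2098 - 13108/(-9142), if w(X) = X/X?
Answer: 13754863/9589958 ≈ 1.4343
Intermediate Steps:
w(X) = 1
w(15)/2098 - 13108/(-9142) = 1/2098 - 13108/(-9142) = 1*(1/2098) - 13108*(-1/9142) = 1/2098 + 6554/4571 = 13754863/9589958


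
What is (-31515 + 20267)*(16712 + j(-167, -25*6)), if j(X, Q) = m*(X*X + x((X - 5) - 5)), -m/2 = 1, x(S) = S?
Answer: 435432576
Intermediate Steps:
m = -2 (m = -2*1 = -2)
j(X, Q) = 20 - 2*X - 2*X**2 (j(X, Q) = -2*(X*X + ((X - 5) - 5)) = -2*(X**2 + ((-5 + X) - 5)) = -2*(X**2 + (-10 + X)) = -2*(-10 + X + X**2) = 20 - 2*X - 2*X**2)
(-31515 + 20267)*(16712 + j(-167, -25*6)) = (-31515 + 20267)*(16712 + (20 - 2*(-167) - 2*(-167)**2)) = -11248*(16712 + (20 + 334 - 2*27889)) = -11248*(16712 + (20 + 334 - 55778)) = -11248*(16712 - 55424) = -11248*(-38712) = 435432576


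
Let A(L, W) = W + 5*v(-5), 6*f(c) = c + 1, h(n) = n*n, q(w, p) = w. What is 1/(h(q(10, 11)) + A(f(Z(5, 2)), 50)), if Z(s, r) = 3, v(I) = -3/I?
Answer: 1/153 ≈ 0.0065359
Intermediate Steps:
h(n) = n²
f(c) = ⅙ + c/6 (f(c) = (c + 1)/6 = (1 + c)/6 = ⅙ + c/6)
A(L, W) = 3 + W (A(L, W) = W + 5*(-3/(-5)) = W + 5*(-3*(-⅕)) = W + 5*(⅗) = W + 3 = 3 + W)
1/(h(q(10, 11)) + A(f(Z(5, 2)), 50)) = 1/(10² + (3 + 50)) = 1/(100 + 53) = 1/153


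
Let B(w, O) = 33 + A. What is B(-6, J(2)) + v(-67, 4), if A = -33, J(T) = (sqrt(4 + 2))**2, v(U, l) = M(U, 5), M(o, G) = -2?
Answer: -2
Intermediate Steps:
v(U, l) = -2
J(T) = 6 (J(T) = (sqrt(6))**2 = 6)
B(w, O) = 0 (B(w, O) = 33 - 33 = 0)
B(-6, J(2)) + v(-67, 4) = 0 - 2 = -2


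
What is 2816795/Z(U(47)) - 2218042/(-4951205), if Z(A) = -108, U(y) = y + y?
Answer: -13946289939439/534730140 ≈ -26081.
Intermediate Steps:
U(y) = 2*y
2816795/Z(U(47)) - 2218042/(-4951205) = 2816795/(-108) - 2218042/(-4951205) = 2816795*(-1/108) - 2218042*(-1/4951205) = -2816795/108 + 2218042/4951205 = -13946289939439/534730140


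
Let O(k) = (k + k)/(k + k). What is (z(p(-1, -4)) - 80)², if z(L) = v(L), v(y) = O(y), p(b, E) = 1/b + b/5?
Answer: 6241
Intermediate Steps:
O(k) = 1 (O(k) = (2*k)/((2*k)) = (2*k)*(1/(2*k)) = 1)
p(b, E) = 1/b + b/5 (p(b, E) = 1/b + b*(⅕) = 1/b + b/5)
v(y) = 1
z(L) = 1
(z(p(-1, -4)) - 80)² = (1 - 80)² = (-79)² = 6241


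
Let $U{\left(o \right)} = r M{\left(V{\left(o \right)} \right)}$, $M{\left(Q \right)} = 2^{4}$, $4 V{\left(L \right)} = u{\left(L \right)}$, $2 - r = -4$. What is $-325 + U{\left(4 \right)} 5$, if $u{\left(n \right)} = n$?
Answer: $155$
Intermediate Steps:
$r = 6$ ($r = 2 - -4 = 2 + 4 = 6$)
$V{\left(L \right)} = \frac{L}{4}$
$M{\left(Q \right)} = 16$
$U{\left(o \right)} = 96$ ($U{\left(o \right)} = 6 \cdot 16 = 96$)
$-325 + U{\left(4 \right)} 5 = -325 + 96 \cdot 5 = -325 + 480 = 155$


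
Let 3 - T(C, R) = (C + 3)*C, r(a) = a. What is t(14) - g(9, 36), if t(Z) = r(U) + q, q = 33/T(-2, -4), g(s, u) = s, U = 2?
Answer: -2/5 ≈ -0.40000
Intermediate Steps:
T(C, R) = 3 - C*(3 + C) (T(C, R) = 3 - (C + 3)*C = 3 - (3 + C)*C = 3 - C*(3 + C))
q = 33/5 (q = 33/(3 - 1*(-2)**2 - 3*(-2)) = 33/(3 - 1*4 + 6) = 33/(3 - 4 + 6) = 33/5 ≈ 6.6000)
t(Z) = 43/5 (t(Z) = 2 + 33/5 = 43/5)
t(14) - g(9, 36) = 43/5 - 1*9 = 43/5 - 9 = -2/5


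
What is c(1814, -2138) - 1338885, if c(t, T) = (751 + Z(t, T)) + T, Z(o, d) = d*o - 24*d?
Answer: -5167292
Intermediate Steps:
Z(o, d) = -24*d + d*o
c(t, T) = 751 + T + T*(-24 + t) (c(t, T) = (751 + T*(-24 + t)) + T = 751 + T + T*(-24 + t))
c(1814, -2138) - 1338885 = (751 - 2138 - 2138*(-24 + 1814)) - 1338885 = (751 - 2138 - 2138*1790) - 1338885 = (751 - 2138 - 3827020) - 1338885 = -3828407 - 1338885 = -5167292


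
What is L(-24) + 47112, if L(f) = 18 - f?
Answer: 47154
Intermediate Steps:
L(-24) + 47112 = (18 - 1*(-24)) + 47112 = (18 + 24) + 47112 = 42 + 47112 = 47154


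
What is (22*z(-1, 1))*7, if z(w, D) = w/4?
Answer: -77/2 ≈ -38.500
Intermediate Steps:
z(w, D) = w/4 (z(w, D) = w*(¼) = w/4)
(22*z(-1, 1))*7 = (22*((¼)*(-1)))*7 = (22*(-¼))*7 = -11/2*7 = -77/2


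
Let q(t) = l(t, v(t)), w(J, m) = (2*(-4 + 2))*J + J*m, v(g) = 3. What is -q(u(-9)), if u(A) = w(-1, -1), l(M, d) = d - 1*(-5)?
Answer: -8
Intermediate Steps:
w(J, m) = -4*J + J*m (w(J, m) = (2*(-2))*J + J*m = -4*J + J*m)
l(M, d) = 5 + d (l(M, d) = d + 5 = 5 + d)
u(A) = 5 (u(A) = -(-4 - 1) = -1*(-5) = 5)
q(t) = 8 (q(t) = 5 + 3 = 8)
-q(u(-9)) = -1*8 = -8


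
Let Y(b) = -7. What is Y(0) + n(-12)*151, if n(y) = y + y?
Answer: -3631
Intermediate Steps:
n(y) = 2*y
Y(0) + n(-12)*151 = -7 + (2*(-12))*151 = -7 - 24*151 = -7 - 3624 = -3631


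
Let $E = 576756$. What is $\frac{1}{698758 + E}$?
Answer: $\frac{1}{1275514} \approx 7.84 \cdot 10^{-7}$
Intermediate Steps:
$\frac{1}{698758 + E} = \frac{1}{698758 + 576756} = \frac{1}{1275514}$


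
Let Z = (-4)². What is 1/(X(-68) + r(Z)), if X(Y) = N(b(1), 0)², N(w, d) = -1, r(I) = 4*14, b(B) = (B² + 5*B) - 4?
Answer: 1/57 ≈ 0.017544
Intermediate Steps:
b(B) = -4 + B² + 5*B
Z = 16
r(I) = 56
X(Y) = 1 (X(Y) = (-1)² = 1)
1/(X(-68) + r(Z)) = 1/(1 + 56) = 1/57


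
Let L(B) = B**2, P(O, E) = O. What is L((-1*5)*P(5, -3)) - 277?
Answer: 348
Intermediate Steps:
L((-1*5)*P(5, -3)) - 277 = (-1*5*5)**2 - 277 = (-5*5)**2 - 277 = (-25)**2 - 277 = 625 - 277 = 348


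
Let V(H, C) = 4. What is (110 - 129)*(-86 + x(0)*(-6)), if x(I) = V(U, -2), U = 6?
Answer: 2090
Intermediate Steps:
x(I) = 4
(110 - 129)*(-86 + x(0)*(-6)) = (110 - 129)*(-86 + 4*(-6)) = -19*(-86 - 24) = -19*(-110) = 2090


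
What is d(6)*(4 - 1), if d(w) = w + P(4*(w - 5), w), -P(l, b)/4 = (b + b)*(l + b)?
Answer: -1422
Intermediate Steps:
P(l, b) = -8*b*(b + l) (P(l, b) = -4*(b + b)*(l + b) = -4*2*b*(b + l) = -8*b*(b + l))
d(w) = w - 8*w*(-20 + 5*w) (d(w) = w - 8*w*(w + 4*(w - 5)) = w - 8*w*(w + 4*(-5 + w)) = w - 8*w*(w + (-20 + 4*w)) = w - 8*w*(-20 + 5*w))
d(6)*(4 - 1) = (6*(161 - 40*6))*(4 - 1) = (6*(161 - 240))*3 = (6*(-79))*3 = -474*3 = -1422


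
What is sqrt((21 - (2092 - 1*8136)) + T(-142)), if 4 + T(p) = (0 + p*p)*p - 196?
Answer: I*sqrt(2857423) ≈ 1690.4*I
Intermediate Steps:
T(p) = -200 + p**3 (T(p) = -4 + ((0 + p*p)*p - 196) = -4 + ((0 + p**2)*p - 196) = -4 + (p**2*p - 196) = -4 + (p**3 - 196) = -4 + (-196 + p**3) = -200 + p**3)
sqrt((21 - (2092 - 1*8136)) + T(-142)) = sqrt((21 - (2092 - 1*8136)) + (-200 + (-142)**3)) = sqrt((21 - (2092 - 8136)) + (-200 - 2863288)) = sqrt((21 - 1*(-6044)) - 2863488) = sqrt((21 + 6044) - 2863488) = sqrt(6065 - 2863488) = sqrt(-2857423) = I*sqrt(2857423)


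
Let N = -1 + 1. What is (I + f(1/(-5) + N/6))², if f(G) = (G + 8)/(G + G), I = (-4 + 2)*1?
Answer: 1849/4 ≈ 462.25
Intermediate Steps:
N = 0
I = -2 (I = -2*1 = -2)
f(G) = (8 + G)/(2*G) (f(G) = (8 + G)/((2*G)) = (8 + G)*(1/(2*G)) = (8 + G)/(2*G))
(I + f(1/(-5) + N/6))² = (-2 + (8 + (1/(-5) + 0/6))/(2*(1/(-5) + 0/6)))² = (-2 + (8 + (1*(-⅕) + 0*(⅙)))/(2*(1*(-⅕) + 0*(⅙))))² = (-2 + (8 + (-⅕ + 0))/(2*(-⅕ + 0)))² = (-2 + (8 - ⅕)/(2*(-⅕)))² = (-2 + (½)*(-5)*(39/5))² = (-2 - 39/2)² = (-43/2)² = 1849/4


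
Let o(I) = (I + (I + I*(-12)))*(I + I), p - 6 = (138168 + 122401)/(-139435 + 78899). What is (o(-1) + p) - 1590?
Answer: -97360313/60536 ≈ -1608.3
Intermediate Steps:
p = 102647/60536 (p = 6 + (138168 + 122401)/(-139435 + 78899) = 6 + 260569/(-60536) = 6 + 260569*(-1/60536) = 6 - 260569/60536 = 102647/60536 ≈ 1.6956)
o(I) = -20*I**2 (o(I) = (I + (I - 12*I))*(2*I) = (I - 11*I)*(2*I) = (-10*I)*(2*I) = -20*I**2)
(o(-1) + p) - 1590 = (-20*(-1)**2 + 102647/60536) - 1590 = (-20*1 + 102647/60536) - 1590 = (-20 + 102647/60536) - 1590 = -1108073/60536 - 1590 = -97360313/60536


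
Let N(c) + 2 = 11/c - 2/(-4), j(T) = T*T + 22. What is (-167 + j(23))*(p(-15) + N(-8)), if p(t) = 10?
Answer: 2736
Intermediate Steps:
j(T) = 22 + T² (j(T) = T² + 22 = 22 + T²)
N(c) = -3/2 + 11/c (N(c) = -2 + (11/c - 2/(-4)) = -2 + (11/c - 2*(-¼)) = -2 + (11/c + ½) = -2 + (½ + 11/c) = -3/2 + 11/c)
(-167 + j(23))*(p(-15) + N(-8)) = (-167 + (22 + 23²))*(10 + (-3/2 + 11/(-8))) = (-167 + (22 + 529))*(10 + (-3/2 + 11*(-⅛))) = (-167 + 551)*(10 + (-3/2 - 11/8)) = 384*(10 - 23/8) = 384*(57/8) = 2736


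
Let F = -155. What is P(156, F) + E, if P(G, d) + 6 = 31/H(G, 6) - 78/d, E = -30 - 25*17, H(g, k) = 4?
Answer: -280703/620 ≈ -452.75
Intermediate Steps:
E = -455 (E = -30 - 425 = -455)
P(G, d) = 7/4 - 78/d (P(G, d) = -6 + (31/4 - 78/d) = 7/4 - 78/d)
P(156, F) + E = (7/4 - 78/(-155)) - 455 = (7/4 - 78*(-1/155)) - 455 = (7/4 + 78/155) - 455 = 1397/620 - 455 = -280703/620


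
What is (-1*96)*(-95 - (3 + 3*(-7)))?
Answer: 7392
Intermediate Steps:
(-1*96)*(-95 - (3 + 3*(-7))) = -96*(-95 - (3 - 21)) = -96*(-95 - 1*(-18)) = -96*(-95 + 18) = -96*(-77) = 7392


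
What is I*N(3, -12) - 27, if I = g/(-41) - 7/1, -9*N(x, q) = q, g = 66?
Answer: -4733/123 ≈ -38.480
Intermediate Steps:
N(x, q) = -q/9
I = -353/41 (I = 66/(-41) - 7/1 = 66*(-1/41) - 7*1 = -66/41 - 7 = -353/41 ≈ -8.6098)
I*N(3, -12) - 27 = -(-353)*(-12)/369 - 27 = -353/41*4/3 - 27 = -1412/123 - 27 = -4733/123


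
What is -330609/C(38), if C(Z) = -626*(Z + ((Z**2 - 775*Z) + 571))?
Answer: -330609/17150522 ≈ -0.019277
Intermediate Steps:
C(Z) = -357446 - 626*Z**2 + 484524*Z (C(Z) = -626*(Z + (571 + Z**2 - 775*Z)) = -626*(571 + Z**2 - 774*Z) = -357446 - 626*Z**2 + 484524*Z)
-330609/C(38) = -330609/(-357446 - 626*38**2 + 484524*38) = -330609/(-357446 - 626*1444 + 18411912) = -330609/(-357446 - 903944 + 18411912) = -330609/17150522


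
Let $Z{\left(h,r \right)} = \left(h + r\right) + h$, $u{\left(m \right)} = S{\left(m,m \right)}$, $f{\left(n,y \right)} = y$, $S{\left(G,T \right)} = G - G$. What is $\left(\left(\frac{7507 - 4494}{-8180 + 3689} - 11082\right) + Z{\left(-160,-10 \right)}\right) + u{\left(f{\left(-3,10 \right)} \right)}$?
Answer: $- \frac{51254305}{4491} \approx -11413.0$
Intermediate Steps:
$S{\left(G,T \right)} = 0$
$u{\left(m \right)} = 0$
$Z{\left(h,r \right)} = r + 2 h$
$\left(\left(\frac{7507 - 4494}{-8180 + 3689} - 11082\right) + Z{\left(-160,-10 \right)}\right) + u{\left(f{\left(-3,10 \right)} \right)} = \left(\left(\frac{7507 - 4494}{-8180 + 3689} - 11082\right) + \left(-10 + 2 \left(-160\right)\right)\right) + 0 = \left(\left(\frac{3013}{-4491} - 11082\right) - 330\right) + 0 = \left(\left(3013 \left(- \frac{1}{4491}\right) - 11082\right) - 330\right) + 0 = \left(\left(- \frac{3013}{4491} - 11082\right) - 330\right) + 0 = \left(- \frac{49772275}{4491} - 330\right) + 0 = - \frac{51254305}{4491} + 0 = - \frac{51254305}{4491}$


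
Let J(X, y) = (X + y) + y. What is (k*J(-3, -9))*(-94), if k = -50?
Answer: -98700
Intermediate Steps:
J(X, y) = X + 2*y
(k*J(-3, -9))*(-94) = -50*(-3 + 2*(-9))*(-94) = -50*(-3 - 18)*(-94) = -50*(-21)*(-94) = 1050*(-94) = -98700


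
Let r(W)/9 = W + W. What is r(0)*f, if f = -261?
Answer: 0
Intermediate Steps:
r(W) = 18*W (r(W) = 9*(W + W) = 9*(2*W) = 18*W)
r(0)*f = (18*0)*(-261) = 0*(-261) = 0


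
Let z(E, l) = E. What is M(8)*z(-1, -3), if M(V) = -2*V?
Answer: 16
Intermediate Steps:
M(8)*z(-1, -3) = -2*8*(-1) = -16*(-1) = 16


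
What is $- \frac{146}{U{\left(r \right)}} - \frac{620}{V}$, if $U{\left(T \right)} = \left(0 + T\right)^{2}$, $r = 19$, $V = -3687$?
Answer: $- \frac{314482}{1331007} \approx -0.23627$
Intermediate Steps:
$U{\left(T \right)} = T^{2}$
$- \frac{146}{U{\left(r \right)}} - \frac{620}{V} = - \frac{146}{19^{2}} - \frac{620}{-3687} = - \frac{146}{361} - - \frac{620}{3687} = \left(-146\right) \frac{1}{361} + \frac{620}{3687} = - \frac{146}{361} + \frac{620}{3687} = - \frac{314482}{1331007}$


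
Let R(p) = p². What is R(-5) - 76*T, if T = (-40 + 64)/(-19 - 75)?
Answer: 2087/47 ≈ 44.404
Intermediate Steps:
T = -12/47 (T = 24/(-94) = 24*(-1/94) = -12/47 ≈ -0.25532)
R(-5) - 76*T = (-5)² - 76*(-12/47) = 25 + 912/47 = 2087/47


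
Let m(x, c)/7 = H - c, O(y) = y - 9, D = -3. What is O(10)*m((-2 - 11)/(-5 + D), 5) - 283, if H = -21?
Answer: -465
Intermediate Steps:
O(y) = -9 + y
m(x, c) = -147 - 7*c (m(x, c) = 7*(-21 - c) = -147 - 7*c)
O(10)*m((-2 - 11)/(-5 + D), 5) - 283 = (-9 + 10)*(-147 - 7*5) - 283 = 1*(-147 - 35) - 283 = 1*(-182) - 283 = -182 - 283 = -465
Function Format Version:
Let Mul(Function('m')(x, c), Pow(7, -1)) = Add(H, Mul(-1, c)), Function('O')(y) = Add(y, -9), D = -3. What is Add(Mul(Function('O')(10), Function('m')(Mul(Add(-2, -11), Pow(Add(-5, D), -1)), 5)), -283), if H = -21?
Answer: -465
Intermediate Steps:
Function('O')(y) = Add(-9, y)
Function('m')(x, c) = Add(-147, Mul(-7, c)) (Function('m')(x, c) = Mul(7, Add(-21, Mul(-1, c))) = Add(-147, Mul(-7, c)))
Add(Mul(Function('O')(10), Function('m')(Mul(Add(-2, -11), Pow(Add(-5, D), -1)), 5)), -283) = Add(Mul(Add(-9, 10), Add(-147, Mul(-7, 5))), -283) = Add(Mul(1, Add(-147, -35)), -283) = Add(Mul(1, -182), -283) = Add(-182, -283) = -465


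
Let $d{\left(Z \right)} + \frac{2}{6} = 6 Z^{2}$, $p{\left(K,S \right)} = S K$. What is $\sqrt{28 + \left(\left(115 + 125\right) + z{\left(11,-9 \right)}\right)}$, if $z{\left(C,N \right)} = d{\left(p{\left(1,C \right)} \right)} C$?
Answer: $\frac{\sqrt{74253}}{3} \approx 90.831$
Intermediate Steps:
$p{\left(K,S \right)} = K S$
$d{\left(Z \right)} = - \frac{1}{3} + 6 Z^{2}$
$z{\left(C,N \right)} = C \left(- \frac{1}{3} + 6 C^{2}\right)$ ($z{\left(C,N \right)} = \left(- \frac{1}{3} + 6 \left(1 C\right)^{2}\right) C = \left(- \frac{1}{3} + 6 C^{2}\right) C = C \left(- \frac{1}{3} + 6 C^{2}\right)$)
$\sqrt{28 + \left(\left(115 + 125\right) + z{\left(11,-9 \right)}\right)} = \sqrt{28 + \left(\left(115 + 125\right) + \left(6 \cdot 11^{3} - \frac{11}{3}\right)\right)} = \sqrt{28 + \left(240 + \left(6 \cdot 1331 - \frac{11}{3}\right)\right)} = \sqrt{28 + \left(240 + \left(7986 - \frac{11}{3}\right)\right)} = \sqrt{28 + \left(240 + \frac{23947}{3}\right)} = \sqrt{28 + \frac{24667}{3}} = \sqrt{\frac{24751}{3}} = \frac{\sqrt{74253}}{3}$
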